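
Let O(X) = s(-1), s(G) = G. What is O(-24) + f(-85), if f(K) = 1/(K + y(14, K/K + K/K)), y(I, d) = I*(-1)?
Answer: -100/99 ≈ -1.0101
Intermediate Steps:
O(X) = -1
y(I, d) = -I
f(K) = 1/(-14 + K) (f(K) = 1/(K - 1*14) = 1/(K - 14) = 1/(-14 + K))
O(-24) + f(-85) = -1 + 1/(-14 - 85) = -1 + 1/(-99) = -1 - 1/99 = -100/99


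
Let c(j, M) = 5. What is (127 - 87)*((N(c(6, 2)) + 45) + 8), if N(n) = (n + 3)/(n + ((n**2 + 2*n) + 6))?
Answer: 48920/23 ≈ 2127.0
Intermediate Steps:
N(n) = (3 + n)/(6 + n**2 + 3*n) (N(n) = (3 + n)/(n + (6 + n**2 + 2*n)) = (3 + n)/(6 + n**2 + 3*n))
(127 - 87)*((N(c(6, 2)) + 45) + 8) = (127 - 87)*(((3 + 5)/(6 + 5**2 + 3*5) + 45) + 8) = 40*((8/(6 + 25 + 15) + 45) + 8) = 40*((8/46 + 45) + 8) = 40*(((1/46)*8 + 45) + 8) = 40*((4/23 + 45) + 8) = 40*(1039/23 + 8) = 40*(1223/23) = 48920/23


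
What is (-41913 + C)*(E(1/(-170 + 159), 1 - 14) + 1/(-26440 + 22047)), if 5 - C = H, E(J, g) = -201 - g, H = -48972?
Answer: -5834051640/4393 ≈ -1.3280e+6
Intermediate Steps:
C = 48977 (C = 5 - 1*(-48972) = 5 + 48972 = 48977)
(-41913 + C)*(E(1/(-170 + 159), 1 - 14) + 1/(-26440 + 22047)) = (-41913 + 48977)*((-201 - (1 - 14)) + 1/(-26440 + 22047)) = 7064*((-201 - 1*(-13)) + 1/(-4393)) = 7064*((-201 + 13) - 1/4393) = 7064*(-188 - 1/4393) = 7064*(-825885/4393) = -5834051640/4393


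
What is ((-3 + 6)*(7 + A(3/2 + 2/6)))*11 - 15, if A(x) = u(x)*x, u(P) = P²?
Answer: 30193/72 ≈ 419.35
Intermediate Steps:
A(x) = x³ (A(x) = x²*x = x³)
((-3 + 6)*(7 + A(3/2 + 2/6)))*11 - 15 = ((-3 + 6)*(7 + (3/2 + 2/6)³))*11 - 15 = (3*(7 + (3*(½) + 2*(⅙))³))*11 - 15 = (3*(7 + (3/2 + ⅓)³))*11 - 15 = (3*(7 + (11/6)³))*11 - 15 = (3*(7 + 1331/216))*11 - 15 = (3*(2843/216))*11 - 15 = (2843/72)*11 - 15 = 31273/72 - 15 = 30193/72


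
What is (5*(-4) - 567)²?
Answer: 344569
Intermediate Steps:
(5*(-4) - 567)² = (-20 - 567)² = (-587)² = 344569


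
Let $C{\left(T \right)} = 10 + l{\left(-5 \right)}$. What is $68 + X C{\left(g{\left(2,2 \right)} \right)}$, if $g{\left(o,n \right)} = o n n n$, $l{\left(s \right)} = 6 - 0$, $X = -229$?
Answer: $-3596$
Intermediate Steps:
$l{\left(s \right)} = 6$ ($l{\left(s \right)} = 6 + 0 = 6$)
$g{\left(o,n \right)} = o n^{3}$ ($g{\left(o,n \right)} = n o n^{2} = o n^{3}$)
$C{\left(T \right)} = 16$ ($C{\left(T \right)} = 10 + 6 = 16$)
$68 + X C{\left(g{\left(2,2 \right)} \right)} = 68 - 3664 = -3596$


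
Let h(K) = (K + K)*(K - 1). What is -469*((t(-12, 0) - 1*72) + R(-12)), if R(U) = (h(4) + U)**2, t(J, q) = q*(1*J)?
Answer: -33768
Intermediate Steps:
h(K) = 2*K*(-1 + K) (h(K) = (2*K)*(-1 + K) = 2*K*(-1 + K))
t(J, q) = J*q (t(J, q) = q*J = J*q)
R(U) = (24 + U)**2 (R(U) = (2*4*(-1 + 4) + U)**2 = (2*4*3 + U)**2 = (24 + U)**2)
-469*((t(-12, 0) - 1*72) + R(-12)) = -469*((-12*0 - 1*72) + (24 - 12)**2) = -469*((0 - 72) + 12**2) = -469*(-72 + 144) = -469*72 = -33768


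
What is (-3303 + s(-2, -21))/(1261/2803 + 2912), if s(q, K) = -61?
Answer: -9429292/8163597 ≈ -1.1550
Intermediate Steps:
(-3303 + s(-2, -21))/(1261/2803 + 2912) = (-3303 - 61)/(1261/2803 + 2912) = -3364/(1261*(1/2803) + 2912) = -3364/(1261/2803 + 2912) = -3364/8163597/2803 = -3364*2803/8163597 = -9429292/8163597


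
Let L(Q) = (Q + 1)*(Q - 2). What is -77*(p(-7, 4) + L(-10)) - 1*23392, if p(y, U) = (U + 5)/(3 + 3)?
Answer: -63647/2 ≈ -31824.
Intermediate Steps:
L(Q) = (1 + Q)*(-2 + Q)
p(y, U) = 5/6 + U/6 (p(y, U) = (5 + U)/6 = (5 + U)*(1/6) = 5/6 + U/6)
-77*(p(-7, 4) + L(-10)) - 1*23392 = -77*((5/6 + (1/6)*4) + (-2 + (-10)**2 - 1*(-10))) - 1*23392 = -77*((5/6 + 2/3) + (-2 + 100 + 10)) - 23392 = -77*(3/2 + 108) - 23392 = -77*219/2 - 23392 = -16863/2 - 23392 = -63647/2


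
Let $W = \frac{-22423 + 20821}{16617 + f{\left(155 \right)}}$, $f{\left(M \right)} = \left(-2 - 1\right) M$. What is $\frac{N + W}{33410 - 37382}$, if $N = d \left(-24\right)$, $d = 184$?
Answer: $\frac{3962713}{3564208} \approx 1.1118$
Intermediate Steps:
$f{\left(M \right)} = - 3 M$
$W = - \frac{267}{2692}$ ($W = \frac{-22423 + 20821}{16617 - 465} = - \frac{1602}{16617 - 465} = - \frac{1602}{16152} = \left(-1602\right) \frac{1}{16152} = - \frac{267}{2692} \approx -0.099183$)
$N = -4416$ ($N = 184 \left(-24\right) = -4416$)
$\frac{N + W}{33410 - 37382} = \frac{-4416 - \frac{267}{2692}}{33410 - 37382} = - \frac{11888139}{2692 \left(-3972\right)} = \left(- \frac{11888139}{2692}\right) \left(- \frac{1}{3972}\right) = \frac{3962713}{3564208}$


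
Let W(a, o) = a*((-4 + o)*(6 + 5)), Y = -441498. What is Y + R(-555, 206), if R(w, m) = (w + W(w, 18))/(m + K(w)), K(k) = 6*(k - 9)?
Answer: -1402994619/3178 ≈ -4.4147e+5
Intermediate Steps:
W(a, o) = a*(-44 + 11*o) (W(a, o) = a*((-4 + o)*11) = a*(-44 + 11*o))
K(k) = -54 + 6*k (K(k) = 6*(-9 + k) = -54 + 6*k)
R(w, m) = 155*w/(-54 + m + 6*w) (R(w, m) = (w + 11*w*(-4 + 18))/(m + (-54 + 6*w)) = (w + 11*w*14)/(-54 + m + 6*w) = (w + 154*w)/(-54 + m + 6*w) = (155*w)/(-54 + m + 6*w) = 155*w/(-54 + m + 6*w))
Y + R(-555, 206) = -441498 + 155*(-555)/(-54 + 206 + 6*(-555)) = -441498 + 155*(-555)/(-54 + 206 - 3330) = -441498 + 155*(-555)/(-3178) = -441498 + 155*(-555)*(-1/3178) = -441498 + 86025/3178 = -1402994619/3178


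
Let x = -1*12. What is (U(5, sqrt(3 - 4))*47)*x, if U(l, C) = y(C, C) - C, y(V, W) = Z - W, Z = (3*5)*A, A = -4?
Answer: 33840 + 1128*I ≈ 33840.0 + 1128.0*I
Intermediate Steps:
x = -12
Z = -60 (Z = (3*5)*(-4) = 15*(-4) = -60)
y(V, W) = -60 - W
U(l, C) = -60 - 2*C (U(l, C) = (-60 - C) - C = -60 - 2*C)
(U(5, sqrt(3 - 4))*47)*x = ((-60 - 2*sqrt(3 - 4))*47)*(-12) = ((-60 - 2*I)*47)*(-12) = (-2820 - 94*I)*(-12) = 33840 + 1128*I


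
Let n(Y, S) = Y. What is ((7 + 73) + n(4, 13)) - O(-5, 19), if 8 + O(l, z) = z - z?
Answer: 92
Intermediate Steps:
O(l, z) = -8 (O(l, z) = -8 + (z - z) = -8 + 0 = -8)
((7 + 73) + n(4, 13)) - O(-5, 19) = ((7 + 73) + 4) - 1*(-8) = (80 + 4) + 8 = 84 + 8 = 92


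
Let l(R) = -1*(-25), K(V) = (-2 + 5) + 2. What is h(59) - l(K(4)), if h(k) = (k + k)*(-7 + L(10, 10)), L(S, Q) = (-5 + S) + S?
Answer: 919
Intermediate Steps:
L(S, Q) = -5 + 2*S
K(V) = 5 (K(V) = 3 + 2 = 5)
h(k) = 16*k (h(k) = (k + k)*(-7 + (-5 + 2*10)) = (2*k)*(-7 + (-5 + 20)) = (2*k)*(-7 + 15) = (2*k)*8 = 16*k)
l(R) = 25
h(59) - l(K(4)) = 16*59 - 1*25 = 944 - 25 = 919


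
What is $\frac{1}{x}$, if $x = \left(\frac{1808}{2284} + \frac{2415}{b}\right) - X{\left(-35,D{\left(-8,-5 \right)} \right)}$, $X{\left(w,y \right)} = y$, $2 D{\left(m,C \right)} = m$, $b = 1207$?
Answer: $\frac{689197}{4681317} \approx 0.14722$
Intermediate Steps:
$D{\left(m,C \right)} = \frac{m}{2}$
$x = \frac{4681317}{689197}$ ($x = \left(\frac{1808}{2284} + \frac{2415}{1207}\right) - \frac{1}{2} \left(-8\right) = \left(1808 \cdot \frac{1}{2284} + 2415 \cdot \frac{1}{1207}\right) - -4 = \left(\frac{452}{571} + \frac{2415}{1207}\right) + 4 = \frac{1924529}{689197} + 4 = \frac{4681317}{689197} \approx 6.7924$)
$\frac{1}{x} = \frac{1}{\frac{4681317}{689197}} = \frac{689197}{4681317}$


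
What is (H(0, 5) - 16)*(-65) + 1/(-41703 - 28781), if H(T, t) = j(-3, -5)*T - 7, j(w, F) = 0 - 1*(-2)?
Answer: 105373579/70484 ≈ 1495.0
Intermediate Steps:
j(w, F) = 2 (j(w, F) = 0 + 2 = 2)
H(T, t) = -7 + 2*T (H(T, t) = 2*T - 7 = -7 + 2*T)
(H(0, 5) - 16)*(-65) + 1/(-41703 - 28781) = ((-7 + 2*0) - 16)*(-65) + 1/(-41703 - 28781) = ((-7 + 0) - 16)*(-65) + 1/(-70484) = (-7 - 16)*(-65) - 1/70484 = -23*(-65) - 1/70484 = 1495 - 1/70484 = 105373579/70484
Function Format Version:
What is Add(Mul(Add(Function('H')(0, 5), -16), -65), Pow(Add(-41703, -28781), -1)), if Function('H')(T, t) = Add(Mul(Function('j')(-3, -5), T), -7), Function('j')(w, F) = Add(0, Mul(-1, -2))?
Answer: Rational(105373579, 70484) ≈ 1495.0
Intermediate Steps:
Function('j')(w, F) = 2 (Function('j')(w, F) = Add(0, 2) = 2)
Function('H')(T, t) = Add(-7, Mul(2, T)) (Function('H')(T, t) = Add(Mul(2, T), -7) = Add(-7, Mul(2, T)))
Add(Mul(Add(Function('H')(0, 5), -16), -65), Pow(Add(-41703, -28781), -1)) = Add(Mul(Add(Add(-7, Mul(2, 0)), -16), -65), Pow(Add(-41703, -28781), -1)) = Add(Mul(Add(Add(-7, 0), -16), -65), Pow(-70484, -1)) = Add(Mul(Add(-7, -16), -65), Rational(-1, 70484)) = Add(Mul(-23, -65), Rational(-1, 70484)) = Add(1495, Rational(-1, 70484)) = Rational(105373579, 70484)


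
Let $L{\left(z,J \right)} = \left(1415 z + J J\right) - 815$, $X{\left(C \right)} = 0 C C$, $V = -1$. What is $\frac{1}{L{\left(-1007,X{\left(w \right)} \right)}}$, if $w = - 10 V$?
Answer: $- \frac{1}{1425720} \approx -7.014 \cdot 10^{-7}$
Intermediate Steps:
$w = 10$ ($w = \left(-10\right) \left(-1\right) = 10$)
$X{\left(C \right)} = 0$ ($X{\left(C \right)} = 0 C = 0$)
$L{\left(z,J \right)} = -815 + J^{2} + 1415 z$ ($L{\left(z,J \right)} = \left(1415 z + J^{2}\right) - 815 = \left(J^{2} + 1415 z\right) - 815 = -815 + J^{2} + 1415 z$)
$\frac{1}{L{\left(-1007,X{\left(w \right)} \right)}} = \frac{1}{-815 + 0^{2} + 1415 \left(-1007\right)} = \frac{1}{-815 + 0 - 1424905} = \frac{1}{-1425720} = - \frac{1}{1425720}$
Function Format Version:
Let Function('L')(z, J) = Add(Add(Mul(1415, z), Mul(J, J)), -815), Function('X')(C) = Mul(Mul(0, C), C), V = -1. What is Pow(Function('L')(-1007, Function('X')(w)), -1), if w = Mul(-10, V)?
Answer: Rational(-1, 1425720) ≈ -7.0140e-7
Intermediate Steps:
w = 10 (w = Mul(-10, -1) = 10)
Function('X')(C) = 0 (Function('X')(C) = Mul(0, C) = 0)
Function('L')(z, J) = Add(-815, Pow(J, 2), Mul(1415, z)) (Function('L')(z, J) = Add(Add(Mul(1415, z), Pow(J, 2)), -815) = Add(Add(Pow(J, 2), Mul(1415, z)), -815) = Add(-815, Pow(J, 2), Mul(1415, z)))
Pow(Function('L')(-1007, Function('X')(w)), -1) = Pow(Add(-815, Pow(0, 2), Mul(1415, -1007)), -1) = Pow(Add(-815, 0, -1424905), -1) = Pow(-1425720, -1) = Rational(-1, 1425720)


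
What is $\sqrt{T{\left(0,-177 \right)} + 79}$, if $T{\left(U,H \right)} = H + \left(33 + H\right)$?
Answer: $11 i \sqrt{2} \approx 15.556 i$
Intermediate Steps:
$T{\left(U,H \right)} = 33 + 2 H$
$\sqrt{T{\left(0,-177 \right)} + 79} = \sqrt{\left(33 + 2 \left(-177\right)\right) + 79} = \sqrt{\left(33 - 354\right) + 79} = \sqrt{-321 + 79} = \sqrt{-242} = 11 i \sqrt{2}$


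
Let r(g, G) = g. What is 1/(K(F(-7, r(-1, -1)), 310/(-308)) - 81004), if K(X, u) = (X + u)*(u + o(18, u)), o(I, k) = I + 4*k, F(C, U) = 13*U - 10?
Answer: -23716/1928473773 ≈ -1.2298e-5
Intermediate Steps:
F(C, U) = -10 + 13*U
K(X, u) = (18 + 5*u)*(X + u) (K(X, u) = (X + u)*(u + (18 + 4*u)) = (X + u)*(18 + 5*u) = (18 + 5*u)*(X + u))
1/(K(F(-7, r(-1, -1)), 310/(-308)) - 81004) = 1/((5*(310/(-308))² + 18*(-10 + 13*(-1)) + 18*(310/(-308)) + 5*(-10 + 13*(-1))*(310/(-308))) - 81004) = 1/((5*(310*(-1/308))² + 18*(-10 - 13) + 18*(310*(-1/308)) + 5*(-10 - 13)*(310*(-1/308))) - 81004) = 1/((5*(-155/154)² + 18*(-23) + 18*(-155/154) + 5*(-23)*(-155/154)) - 81004) = 1/((5*(24025/23716) - 414 - 1395/77 + 17825/154) - 81004) = 1/((120125/23716 - 414 - 1395/77 + 17825/154) - 81004) = 1/(-7382909/23716 - 81004) = 1/(-1928473773/23716) = -23716/1928473773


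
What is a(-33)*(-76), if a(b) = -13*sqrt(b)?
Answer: 988*I*sqrt(33) ≈ 5675.6*I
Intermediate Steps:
a(-33)*(-76) = -13*I*sqrt(33)*(-76) = 988*I*sqrt(33)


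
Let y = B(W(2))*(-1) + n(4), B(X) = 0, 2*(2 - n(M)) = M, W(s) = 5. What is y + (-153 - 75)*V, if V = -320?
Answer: 72960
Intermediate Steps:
n(M) = 2 - M/2
y = 0 (y = 0*(-1) + (2 - ½*4) = 0 + (2 - 2) = 0 + 0 = 0)
y + (-153 - 75)*V = 0 + (-153 - 75)*(-320) = 0 - 228*(-320) = 0 + 72960 = 72960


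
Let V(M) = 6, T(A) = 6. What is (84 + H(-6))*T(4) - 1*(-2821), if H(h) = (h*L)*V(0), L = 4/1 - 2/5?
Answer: 12737/5 ≈ 2547.4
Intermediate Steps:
L = 18/5 (L = 4*1 - 2*1/5 = 4 - 2/5 = 18/5 ≈ 3.6000)
H(h) = 108*h/5 (H(h) = (h*(18/5))*6 = (18*h/5)*6 = 108*h/5)
(84 + H(-6))*T(4) - 1*(-2821) = (84 + (108/5)*(-6))*6 - 1*(-2821) = (84 - 648/5)*6 + 2821 = -228/5*6 + 2821 = -1368/5 + 2821 = 12737/5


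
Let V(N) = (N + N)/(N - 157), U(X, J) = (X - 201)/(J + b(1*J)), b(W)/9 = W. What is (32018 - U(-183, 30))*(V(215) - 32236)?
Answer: -748153691178/725 ≈ -1.0319e+9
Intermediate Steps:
b(W) = 9*W
U(X, J) = (-201 + X)/(10*J) (U(X, J) = (X - 201)/(J + 9*(1*J)) = (-201 + X)/(J + 9*J) = (-201 + X)/((10*J)) = (-201 + X)*(1/(10*J)) = (-201 + X)/(10*J))
V(N) = 2*N/(-157 + N) (V(N) = (2*N)/(-157 + N) = 2*N/(-157 + N))
(32018 - U(-183, 30))*(V(215) - 32236) = (32018 - (-201 - 183)/(10*30))*(2*215/(-157 + 215) - 32236) = (32018 - (-384)/(10*30))*(2*215/58 - 32236) = (32018 - 1*(-32/25))*(2*215*(1/58) - 32236) = (32018 + 32/25)*(215/29 - 32236) = (800482/25)*(-934629/29) = -748153691178/725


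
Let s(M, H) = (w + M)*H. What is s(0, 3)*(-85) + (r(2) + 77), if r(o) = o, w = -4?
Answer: 1099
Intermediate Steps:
s(M, H) = H*(-4 + M) (s(M, H) = (-4 + M)*H = H*(-4 + M))
s(0, 3)*(-85) + (r(2) + 77) = (3*(-4 + 0))*(-85) + (2 + 77) = (3*(-4))*(-85) + 79 = -12*(-85) + 79 = 1020 + 79 = 1099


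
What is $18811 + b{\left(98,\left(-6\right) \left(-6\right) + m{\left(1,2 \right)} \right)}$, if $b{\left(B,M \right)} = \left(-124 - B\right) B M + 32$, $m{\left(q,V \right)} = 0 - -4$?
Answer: $-851397$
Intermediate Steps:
$m{\left(q,V \right)} = 4$ ($m{\left(q,V \right)} = 0 + 4 = 4$)
$b{\left(B,M \right)} = 32 + B M \left(-124 - B\right)$ ($b{\left(B,M \right)} = B \left(-124 - B\right) M + 32 = B M \left(-124 - B\right) + 32 = 32 + B M \left(-124 - B\right)$)
$18811 + b{\left(98,\left(-6\right) \left(-6\right) + m{\left(1,2 \right)} \right)} = 18811 - \left(-32 + 12152 \left(\left(-6\right) \left(-6\right) + 4\right) + \left(\left(-6\right) \left(-6\right) + 4\right) 98^{2}\right) = 18811 - \left(-32 + 12152 \left(36 + 4\right) + \left(36 + 4\right) 9604\right) = 18811 - \left(-32 + 384160 + 486080\right) = 18811 - 870208 = -851397$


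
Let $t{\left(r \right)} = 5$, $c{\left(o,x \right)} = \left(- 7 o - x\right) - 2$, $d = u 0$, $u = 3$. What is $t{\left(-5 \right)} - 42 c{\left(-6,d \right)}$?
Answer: $-1675$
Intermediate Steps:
$d = 0$ ($d = 3 \cdot 0 = 0$)
$c{\left(o,x \right)} = -2 - x - 7 o$ ($c{\left(o,x \right)} = \left(- x - 7 o\right) - 2 = -2 - x - 7 o$)
$t{\left(-5 \right)} - 42 c{\left(-6,d \right)} = 5 - 42 \left(-2 - 0 - -42\right) = 5 - 42 \left(-2 + 0 + 42\right) = 5 - 1680 = -1675$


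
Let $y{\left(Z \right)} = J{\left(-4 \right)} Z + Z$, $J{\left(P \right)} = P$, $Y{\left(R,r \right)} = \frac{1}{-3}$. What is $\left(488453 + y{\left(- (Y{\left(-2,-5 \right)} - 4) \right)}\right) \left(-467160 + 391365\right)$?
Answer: $-37021309800$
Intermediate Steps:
$Y{\left(R,r \right)} = - \frac{1}{3}$
$y{\left(Z \right)} = - 3 Z$ ($y{\left(Z \right)} = - 4 Z + Z = - 3 Z$)
$\left(488453 + y{\left(- (Y{\left(-2,-5 \right)} - 4) \right)}\right) \left(-467160 + 391365\right) = \left(488453 - 3 \left(- (- \frac{1}{3} - 4)\right)\right) \left(-467160 + 391365\right) = \left(488453 - 3 \left(\left(-1\right) \left(- \frac{13}{3}\right)\right)\right) \left(-75795\right) = \left(488453 - 13\right) \left(-75795\right) = 488440 \left(-75795\right) = -37021309800$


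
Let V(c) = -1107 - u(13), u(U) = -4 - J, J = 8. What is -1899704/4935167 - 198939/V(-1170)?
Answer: 326572337311/1801335955 ≈ 181.29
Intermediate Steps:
u(U) = -12 (u(U) = -4 - 1*8 = -4 - 8 = -12)
V(c) = -1095 (V(c) = -1107 - 1*(-12) = -1107 + 12 = -1095)
-1899704/4935167 - 198939/V(-1170) = -1899704/4935167 - 198939/(-1095) = -1899704*1/4935167 - 198939*(-1/1095) = -1899704/4935167 + 66313/365 = 326572337311/1801335955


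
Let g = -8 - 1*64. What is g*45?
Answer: -3240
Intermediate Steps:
g = -72 (g = -8 - 64 = -72)
g*45 = -72*45 = -3240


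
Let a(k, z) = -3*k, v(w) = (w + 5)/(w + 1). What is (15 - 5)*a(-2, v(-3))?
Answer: 60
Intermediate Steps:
v(w) = (5 + w)/(1 + w)
(15 - 5)*a(-2, v(-3)) = (15 - 5)*(-3*(-2)) = 10*6 = 60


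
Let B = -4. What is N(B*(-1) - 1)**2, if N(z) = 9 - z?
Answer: 36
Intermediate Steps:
N(B*(-1) - 1)**2 = (9 - (-4*(-1) - 1))**2 = (9 - (4 - 1))**2 = (9 - 1*3)**2 = (9 - 3)**2 = 6**2 = 36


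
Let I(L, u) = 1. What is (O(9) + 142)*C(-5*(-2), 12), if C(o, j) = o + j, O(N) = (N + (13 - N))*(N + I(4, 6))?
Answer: 5984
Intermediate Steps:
O(N) = 13 + 13*N (O(N) = (N + (13 - N))*(N + 1) = 13*(1 + N) = 13 + 13*N)
C(o, j) = j + o
(O(9) + 142)*C(-5*(-2), 12) = ((13 + 13*9) + 142)*(12 - 5*(-2)) = ((13 + 117) + 142)*(12 + 10) = (130 + 142)*22 = 272*22 = 5984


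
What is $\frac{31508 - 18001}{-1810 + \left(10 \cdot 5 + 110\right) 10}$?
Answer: $- \frac{13507}{210} \approx -64.319$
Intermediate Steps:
$\frac{31508 - 18001}{-1810 + \left(10 \cdot 5 + 110\right) 10} = \frac{13507}{-1810 + \left(50 + 110\right) 10} = \frac{13507}{-1810 + 160 \cdot 10} = \frac{13507}{-1810 + 1600} = \frac{13507}{-210} = 13507 \left(- \frac{1}{210}\right) = - \frac{13507}{210}$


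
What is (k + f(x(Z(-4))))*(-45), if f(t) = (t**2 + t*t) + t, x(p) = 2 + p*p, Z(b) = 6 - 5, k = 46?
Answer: -3015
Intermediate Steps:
Z(b) = 1
x(p) = 2 + p**2
f(t) = t + 2*t**2 (f(t) = (t**2 + t**2) + t = 2*t**2 + t = t + 2*t**2)
(k + f(x(Z(-4))))*(-45) = (46 + (2 + 1**2)*(1 + 2*(2 + 1**2)))*(-45) = (46 + (2 + 1)*(1 + 2*(2 + 1)))*(-45) = (46 + 3*(1 + 2*3))*(-45) = (46 + 3*(1 + 6))*(-45) = (46 + 3*7)*(-45) = (46 + 21)*(-45) = 67*(-45) = -3015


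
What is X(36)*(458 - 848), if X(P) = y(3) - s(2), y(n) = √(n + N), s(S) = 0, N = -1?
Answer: -390*√2 ≈ -551.54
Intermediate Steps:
y(n) = √(-1 + n) (y(n) = √(n - 1) = √(-1 + n))
X(P) = √2 (X(P) = √(-1 + 3) - 1*0 = √2 + 0 = √2)
X(36)*(458 - 848) = √2*(458 - 848) = √2*(-390) = -390*√2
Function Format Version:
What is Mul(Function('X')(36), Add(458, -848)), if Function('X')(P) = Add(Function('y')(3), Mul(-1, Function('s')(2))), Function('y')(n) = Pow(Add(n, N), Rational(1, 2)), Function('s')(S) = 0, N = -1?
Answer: Mul(-390, Pow(2, Rational(1, 2))) ≈ -551.54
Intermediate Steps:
Function('y')(n) = Pow(Add(-1, n), Rational(1, 2)) (Function('y')(n) = Pow(Add(n, -1), Rational(1, 2)) = Pow(Add(-1, n), Rational(1, 2)))
Function('X')(P) = Pow(2, Rational(1, 2)) (Function('X')(P) = Add(Pow(Add(-1, 3), Rational(1, 2)), Mul(-1, 0)) = Add(Pow(2, Rational(1, 2)), 0) = Pow(2, Rational(1, 2)))
Mul(Function('X')(36), Add(458, -848)) = Mul(Pow(2, Rational(1, 2)), Add(458, -848)) = Mul(Pow(2, Rational(1, 2)), -390) = Mul(-390, Pow(2, Rational(1, 2)))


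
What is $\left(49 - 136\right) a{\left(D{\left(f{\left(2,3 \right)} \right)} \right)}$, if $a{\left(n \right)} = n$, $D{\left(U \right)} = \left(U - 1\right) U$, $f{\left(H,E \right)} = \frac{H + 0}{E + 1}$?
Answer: $\frac{87}{4} \approx 21.75$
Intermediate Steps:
$f{\left(H,E \right)} = \frac{H}{1 + E}$
$D{\left(U \right)} = U \left(-1 + U\right)$ ($D{\left(U \right)} = \left(-1 + U\right) U = U \left(-1 + U\right)$)
$\left(49 - 136\right) a{\left(D{\left(f{\left(2,3 \right)} \right)} \right)} = \left(49 - 136\right) \frac{2}{1 + 3} \left(-1 + \frac{2}{1 + 3}\right) = - 87 \cdot \frac{2}{4} \left(-1 + \frac{2}{4}\right) = - 87 \cdot 2 \cdot \frac{1}{4} \left(-1 + 2 \cdot \frac{1}{4}\right) = - 87 \frac{-1 + \frac{1}{2}}{2} = - 87 \cdot \frac{1}{2} \left(- \frac{1}{2}\right) = \left(-87\right) \left(- \frac{1}{4}\right) = \frac{87}{4}$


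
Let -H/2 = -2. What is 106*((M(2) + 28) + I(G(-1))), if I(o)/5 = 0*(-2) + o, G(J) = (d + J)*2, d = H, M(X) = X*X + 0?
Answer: 6572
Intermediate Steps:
M(X) = X² (M(X) = X² + 0 = X²)
H = 4 (H = -2*(-2) = 4)
d = 4
G(J) = 8 + 2*J (G(J) = (4 + J)*2 = 8 + 2*J)
I(o) = 5*o (I(o) = 5*(0*(-2) + o) = 5*(0 + o) = 5*o)
106*((M(2) + 28) + I(G(-1))) = 106*((2² + 28) + 5*(8 + 2*(-1))) = 106*((4 + 28) + 5*(8 - 2)) = 106*(32 + 5*6) = 106*(32 + 30) = 106*62 = 6572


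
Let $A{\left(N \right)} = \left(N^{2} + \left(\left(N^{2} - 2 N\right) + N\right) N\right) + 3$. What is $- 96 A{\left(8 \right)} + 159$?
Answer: $-49281$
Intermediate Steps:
$A{\left(N \right)} = 3 + N^{2} + N \left(N^{2} - N\right)$ ($A{\left(N \right)} = \left(N^{2} + \left(N^{2} - N\right) N\right) + 3 = \left(N^{2} + N \left(N^{2} - N\right)\right) + 3 = 3 + N^{2} + N \left(N^{2} - N\right)$)
$- 96 A{\left(8 \right)} + 159 = - 96 \left(3 + 8^{3}\right) + 159 = - 96 \left(3 + 512\right) + 159 = \left(-96\right) 515 + 159 = -49440 + 159 = -49281$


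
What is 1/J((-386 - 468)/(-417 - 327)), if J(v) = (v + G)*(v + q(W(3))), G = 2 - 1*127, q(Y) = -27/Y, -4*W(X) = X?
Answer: -138384/636682787 ≈ -0.00021735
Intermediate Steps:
W(X) = -X/4
G = -125 (G = 2 - 127 = -125)
J(v) = (-125 + v)*(36 + v) (J(v) = (v - 125)*(v - 27/((-1/4*3))) = (-125 + v)*(v - 27/(-3/4)) = (-125 + v)*(v - 27*(-4/3)) = (-125 + v)*(v + 36) = (-125 + v)*(36 + v))
1/J((-386 - 468)/(-417 - 327)) = 1/(-4500 + ((-386 - 468)/(-417 - 327))**2 - 89*(-386 - 468)/(-417 - 327)) = 1/(-4500 + (-854/(-744))**2 - (-76006)/(-744)) = 1/(-4500 + (-854*(-1/744))**2 - (-76006)*(-1)/744) = 1/(-4500 + (427/372)**2 - 89*427/372) = 1/(-4500 + 182329/138384 - 38003/372) = 1/(-636682787/138384) = -138384/636682787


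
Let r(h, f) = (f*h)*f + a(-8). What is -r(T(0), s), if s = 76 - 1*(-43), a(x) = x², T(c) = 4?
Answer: -56708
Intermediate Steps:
s = 119 (s = 76 + 43 = 119)
r(h, f) = 64 + h*f² (r(h, f) = (f*h)*f + (-8)² = h*f² + 64 = 64 + h*f²)
-r(T(0), s) = -(64 + 4*119²) = -(64 + 4*14161) = -(64 + 56644) = -1*56708 = -56708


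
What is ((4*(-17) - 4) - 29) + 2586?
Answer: 2485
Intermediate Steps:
((4*(-17) - 4) - 29) + 2586 = ((-68 - 4) - 29) + 2586 = (-72 - 29) + 2586 = -101 + 2586 = 2485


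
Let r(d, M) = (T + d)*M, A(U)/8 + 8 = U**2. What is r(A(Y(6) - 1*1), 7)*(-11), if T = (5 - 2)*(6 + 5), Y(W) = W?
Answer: -13013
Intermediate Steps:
T = 33 (T = 3*11 = 33)
A(U) = -64 + 8*U**2
r(d, M) = M*(33 + d) (r(d, M) = (33 + d)*M = M*(33 + d))
r(A(Y(6) - 1*1), 7)*(-11) = (7*(33 + (-64 + 8*(6 - 1*1)**2)))*(-11) = (7*(33 + (-64 + 8*(6 - 1)**2)))*(-11) = (7*(33 + (-64 + 8*5**2)))*(-11) = (7*(33 + (-64 + 8*25)))*(-11) = (7*(33 + (-64 + 200)))*(-11) = (7*(33 + 136))*(-11) = (7*169)*(-11) = 1183*(-11) = -13013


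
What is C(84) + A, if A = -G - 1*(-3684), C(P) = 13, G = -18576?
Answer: 22273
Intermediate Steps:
A = 22260 (A = -1*(-18576) - 1*(-3684) = 18576 + 3684 = 22260)
C(84) + A = 13 + 22260 = 22273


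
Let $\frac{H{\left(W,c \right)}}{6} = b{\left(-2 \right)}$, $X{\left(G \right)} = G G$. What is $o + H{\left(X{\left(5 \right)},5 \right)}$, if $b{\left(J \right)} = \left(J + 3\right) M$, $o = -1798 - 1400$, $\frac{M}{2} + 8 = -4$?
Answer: $-3342$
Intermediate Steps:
$M = -24$ ($M = -16 + 2 \left(-4\right) = -16 - 8 = -24$)
$X{\left(G \right)} = G^{2}$
$o = -3198$ ($o = -1798 - 1400 = -3198$)
$b{\left(J \right)} = -72 - 24 J$ ($b{\left(J \right)} = \left(J + 3\right) \left(-24\right) = \left(3 + J\right) \left(-24\right) = -72 - 24 J$)
$H{\left(W,c \right)} = -144$ ($H{\left(W,c \right)} = 6 \left(-72 - -48\right) = 6 \left(-72 + 48\right) = 6 \left(-24\right) = -144$)
$o + H{\left(X{\left(5 \right)},5 \right)} = -3198 - 144 = -3342$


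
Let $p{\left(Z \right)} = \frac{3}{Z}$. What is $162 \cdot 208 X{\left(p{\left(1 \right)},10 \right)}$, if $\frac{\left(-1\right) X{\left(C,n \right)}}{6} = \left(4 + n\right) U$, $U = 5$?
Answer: $-14152320$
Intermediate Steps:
$X{\left(C,n \right)} = -120 - 30 n$ ($X{\left(C,n \right)} = - 6 \left(4 + n\right) 5 = - 6 \left(20 + 5 n\right) = -120 - 30 n$)
$162 \cdot 208 X{\left(p{\left(1 \right)},10 \right)} = 162 \cdot 208 \left(-120 - 300\right) = 33696 \left(-120 - 300\right) = 33696 \left(-420\right) = -14152320$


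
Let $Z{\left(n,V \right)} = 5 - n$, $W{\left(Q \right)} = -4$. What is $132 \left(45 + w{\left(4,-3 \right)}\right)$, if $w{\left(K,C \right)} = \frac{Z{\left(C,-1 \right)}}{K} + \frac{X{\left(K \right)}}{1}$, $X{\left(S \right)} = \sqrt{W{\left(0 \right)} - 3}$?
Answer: $6204 + 132 i \sqrt{7} \approx 6204.0 + 349.24 i$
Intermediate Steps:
$X{\left(S \right)} = i \sqrt{7}$ ($X{\left(S \right)} = \sqrt{-4 - 3} = \sqrt{-7} = i \sqrt{7}$)
$w{\left(K,C \right)} = i \sqrt{7} + \frac{5 - C}{K}$ ($w{\left(K,C \right)} = \frac{5 - C}{K} + \frac{i \sqrt{7}}{1} = \frac{5 - C}{K} + i \sqrt{7} \cdot 1 = \frac{5 - C}{K} + i \sqrt{7} = i \sqrt{7} + \frac{5 - C}{K}$)
$132 \left(45 + w{\left(4,-3 \right)}\right) = 132 \left(45 + \frac{5 - -3 + i 4 \sqrt{7}}{4}\right) = 132 \left(45 + \frac{5 + 3 + 4 i \sqrt{7}}{4}\right) = 132 \left(45 + \frac{8 + 4 i \sqrt{7}}{4}\right) = 132 \left(45 + \left(2 + i \sqrt{7}\right)\right) = 132 \left(47 + i \sqrt{7}\right) = 6204 + 132 i \sqrt{7}$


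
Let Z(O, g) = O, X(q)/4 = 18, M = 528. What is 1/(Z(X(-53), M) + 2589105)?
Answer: 1/2589177 ≈ 3.8622e-7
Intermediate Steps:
X(q) = 72 (X(q) = 4*18 = 72)
1/(Z(X(-53), M) + 2589105) = 1/(72 + 2589105) = 1/2589177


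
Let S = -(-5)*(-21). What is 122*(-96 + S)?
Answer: -24522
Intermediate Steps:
S = -105 (S = -5*21 = -105)
122*(-96 + S) = 122*(-96 - 105) = 122*(-201) = -24522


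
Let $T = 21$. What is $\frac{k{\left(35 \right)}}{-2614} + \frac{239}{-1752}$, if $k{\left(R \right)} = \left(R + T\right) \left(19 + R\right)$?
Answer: $- \frac{2961397}{2289864} \approx -1.2933$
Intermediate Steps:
$k{\left(R \right)} = \left(19 + R\right) \left(21 + R\right)$ ($k{\left(R \right)} = \left(R + 21\right) \left(19 + R\right) = \left(21 + R\right) \left(19 + R\right) = \left(19 + R\right) \left(21 + R\right)$)
$\frac{k{\left(35 \right)}}{-2614} + \frac{239}{-1752} = \frac{399 + 35^{2} + 40 \cdot 35}{-2614} + \frac{239}{-1752} = \left(399 + 1225 + 1400\right) \left(- \frac{1}{2614}\right) + 239 \left(- \frac{1}{1752}\right) = 3024 \left(- \frac{1}{2614}\right) - \frac{239}{1752} = - \frac{1512}{1307} - \frac{239}{1752} = - \frac{2961397}{2289864}$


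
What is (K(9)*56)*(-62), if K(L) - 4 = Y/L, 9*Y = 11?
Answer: -1163120/81 ≈ -14360.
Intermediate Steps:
Y = 11/9 (Y = (⅑)*11 = 11/9 ≈ 1.2222)
K(L) = 4 + 11/(9*L)
(K(9)*56)*(-62) = ((4 + (11/9)/9)*56)*(-62) = ((4 + (11/9)*(⅑))*56)*(-62) = ((4 + 11/81)*56)*(-62) = ((335/81)*56)*(-62) = (18760/81)*(-62) = -1163120/81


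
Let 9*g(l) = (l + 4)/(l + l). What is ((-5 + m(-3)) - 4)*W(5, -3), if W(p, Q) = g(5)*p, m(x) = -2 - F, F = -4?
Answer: -7/2 ≈ -3.5000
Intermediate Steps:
g(l) = (4 + l)/(18*l) (g(l) = ((l + 4)/(l + l))/9 = ((4 + l)/((2*l)))/9 = ((4 + l)*(1/(2*l)))/9 = ((4 + l)/(2*l))/9 = (4 + l)/(18*l))
m(x) = 2 (m(x) = -2 - 1*(-4) = -2 + 4 = 2)
W(p, Q) = p/10 (W(p, Q) = ((1/18)*(4 + 5)/5)*p = ((1/18)*(⅕)*9)*p = p/10)
((-5 + m(-3)) - 4)*W(5, -3) = ((-5 + 2) - 4)*((⅒)*5) = (-3 - 4)*(½) = -7*½ = -7/2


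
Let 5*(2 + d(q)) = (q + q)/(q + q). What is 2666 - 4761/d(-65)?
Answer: 5311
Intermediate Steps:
d(q) = -9/5 (d(q) = -2 + ((q + q)/(q + q))/5 = -2 + ((2*q)/((2*q)))/5 = -2 + ((2*q)*(1/(2*q)))/5 = -2 + (⅕)*1 = -2 + ⅕ = -9/5)
2666 - 4761/d(-65) = 2666 - 4761/(-9/5) = 2666 - 4761*(-5)/9 = 2666 - 1*(-2645) = 2666 + 2645 = 5311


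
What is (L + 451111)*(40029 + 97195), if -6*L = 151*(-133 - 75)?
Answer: 187864733288/3 ≈ 6.2622e+10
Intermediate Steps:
L = 15704/3 (L = -151*(-133 - 75)/6 = -151*(-208)/6 = -⅙*(-31408) = 15704/3 ≈ 5234.7)
(L + 451111)*(40029 + 97195) = (15704/3 + 451111)*(40029 + 97195) = (1369037/3)*137224 = 187864733288/3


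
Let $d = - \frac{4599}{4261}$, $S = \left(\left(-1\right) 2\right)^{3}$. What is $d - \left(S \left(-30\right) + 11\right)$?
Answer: $- \frac{1074110}{4261} \approx -252.08$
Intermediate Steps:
$S = -8$ ($S = \left(-2\right)^{3} = -8$)
$d = - \frac{4599}{4261}$ ($d = \left(-4599\right) \frac{1}{4261} = - \frac{4599}{4261} \approx -1.0793$)
$d - \left(S \left(-30\right) + 11\right) = - \frac{4599}{4261} - \left(\left(-8\right) \left(-30\right) + 11\right) = - \frac{4599}{4261} - \left(240 + 11\right) = - \frac{4599}{4261} - 251 = - \frac{1074110}{4261}$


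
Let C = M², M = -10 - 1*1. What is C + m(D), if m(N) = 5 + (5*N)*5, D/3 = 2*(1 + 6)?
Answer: 1176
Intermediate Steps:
M = -11 (M = -10 - 1 = -11)
D = 42 (D = 3*(2*(1 + 6)) = 3*(2*7) = 3*14 = 42)
m(N) = 5 + 25*N
C = 121 (C = (-11)² = 121)
C + m(D) = 121 + (5 + 25*42) = 121 + (5 + 1050) = 121 + 1055 = 1176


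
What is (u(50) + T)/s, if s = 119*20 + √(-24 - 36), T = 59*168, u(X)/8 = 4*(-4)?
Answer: 1164296/283223 - 4892*I*√15/1416115 ≈ 4.1109 - 0.013379*I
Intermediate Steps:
u(X) = -128 (u(X) = 8*(4*(-4)) = 8*(-16) = -128)
T = 9912
s = 2380 + 2*I*√15 (s = 2380 + √(-60) = 2380 + 2*I*√15 ≈ 2380.0 + 7.746*I)
(u(50) + T)/s = (-128 + 9912)/(2380 + 2*I*√15) = 9784/(2380 + 2*I*√15)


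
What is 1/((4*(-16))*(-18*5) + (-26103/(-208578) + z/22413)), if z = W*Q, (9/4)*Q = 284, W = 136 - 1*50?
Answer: 14024576142/80790106129633 ≈ 0.00017359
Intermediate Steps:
W = 86 (W = 136 - 50 = 86)
Q = 1136/9 (Q = (4/9)*284 = 1136/9 ≈ 126.22)
z = 97696/9 (z = 86*(1136/9) = 97696/9 ≈ 10855.)
1/((4*(-16))*(-18*5) + (-26103/(-208578) + z/22413)) = 1/((4*(-16))*(-18*5) + (-26103/(-208578) + (97696/9)/22413)) = 1/(-64*(-90) + (-26103*(-1/208578) + (97696/9)*(1/22413))) = 1/(5760 + (8701/69526 + 97696/201717)) = 1/(5760 + 8547551713/14024576142) = 1/(80790106129633/14024576142) = 14024576142/80790106129633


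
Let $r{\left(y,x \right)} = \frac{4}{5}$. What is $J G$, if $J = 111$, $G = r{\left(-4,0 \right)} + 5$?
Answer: $\frac{3219}{5} \approx 643.8$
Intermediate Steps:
$r{\left(y,x \right)} = \frac{4}{5}$ ($r{\left(y,x \right)} = 4 \cdot \frac{1}{5} = \frac{4}{5}$)
$G = \frac{29}{5}$ ($G = \frac{4}{5} + 5 = \frac{29}{5} \approx 5.8$)
$J G = 111 \cdot \frac{29}{5} = \frac{3219}{5}$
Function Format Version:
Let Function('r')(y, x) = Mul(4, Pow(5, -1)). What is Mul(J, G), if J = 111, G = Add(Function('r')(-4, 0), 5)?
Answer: Rational(3219, 5) ≈ 643.80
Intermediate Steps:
Function('r')(y, x) = Rational(4, 5) (Function('r')(y, x) = Mul(4, Rational(1, 5)) = Rational(4, 5))
G = Rational(29, 5) (G = Add(Rational(4, 5), 5) = Rational(29, 5) ≈ 5.8000)
Mul(J, G) = Mul(111, Rational(29, 5)) = Rational(3219, 5)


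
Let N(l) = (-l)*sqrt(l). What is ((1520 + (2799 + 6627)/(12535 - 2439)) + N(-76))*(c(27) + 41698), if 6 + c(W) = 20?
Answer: 40031387022/631 + 6340224*I*sqrt(19) ≈ 6.3441e+7 + 2.7636e+7*I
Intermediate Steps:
c(W) = 14 (c(W) = -6 + 20 = 14)
N(l) = -l**(3/2)
((1520 + (2799 + 6627)/(12535 - 2439)) + N(-76))*(c(27) + 41698) = ((1520 + (2799 + 6627)/(12535 - 2439)) - (-76)**(3/2))*(14 + 41698) = ((1520 + 9426/10096) - (-152)*I*sqrt(19))*41712 = ((1520 + 9426*(1/10096)) + 152*I*sqrt(19))*41712 = ((1520 + 4713/5048) + 152*I*sqrt(19))*41712 = (7677673/5048 + 152*I*sqrt(19))*41712 = 40031387022/631 + 6340224*I*sqrt(19)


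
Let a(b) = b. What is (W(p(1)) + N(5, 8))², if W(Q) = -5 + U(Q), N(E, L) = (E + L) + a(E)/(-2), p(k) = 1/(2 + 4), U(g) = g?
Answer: 289/9 ≈ 32.111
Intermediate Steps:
p(k) = ⅙ (p(k) = 1/6 = ⅙)
N(E, L) = L + E/2 (N(E, L) = (E + L) + E/(-2) = (E + L) + E*(-½) = (E + L) - E/2 = L + E/2)
W(Q) = -5 + Q
(W(p(1)) + N(5, 8))² = ((-5 + ⅙) + (8 + (½)*5))² = (-29/6 + (8 + 5/2))² = (-29/6 + 21/2)² = (17/3)² = 289/9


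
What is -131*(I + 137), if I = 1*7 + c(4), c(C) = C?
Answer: -19388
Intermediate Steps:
I = 11 (I = 1*7 + 4 = 7 + 4 = 11)
-131*(I + 137) = -131*(11 + 137) = -131*148 = -19388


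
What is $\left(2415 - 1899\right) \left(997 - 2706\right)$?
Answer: $-881844$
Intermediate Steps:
$\left(2415 - 1899\right) \left(997 - 2706\right) = 516 \left(-1709\right) = -881844$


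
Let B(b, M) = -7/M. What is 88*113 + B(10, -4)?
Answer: 39783/4 ≈ 9945.8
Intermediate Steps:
88*113 + B(10, -4) = 88*113 - 7/(-4) = 9944 - 7*(-1/4) = 9944 + 7/4 = 39783/4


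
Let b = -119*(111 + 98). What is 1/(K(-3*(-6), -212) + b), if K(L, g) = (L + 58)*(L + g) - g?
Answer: -1/39403 ≈ -2.5379e-5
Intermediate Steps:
K(L, g) = -g + (58 + L)*(L + g) (K(L, g) = (58 + L)*(L + g) - g = -g + (58 + L)*(L + g))
b = -24871 (b = -119*209 = -24871)
1/(K(-3*(-6), -212) + b) = 1/(((-3*(-6))² + 57*(-212) + 58*(-3*(-6)) - 3*(-6)*(-212)) - 24871) = 1/((18² - 12084 + 58*18 + 18*(-212)) - 24871) = 1/((324 - 12084 + 1044 - 3816) - 24871) = 1/(-14532 - 24871) = 1/(-39403) = -1/39403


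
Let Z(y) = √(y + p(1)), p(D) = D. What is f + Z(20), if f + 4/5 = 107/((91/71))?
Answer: 37621/455 + √21 ≈ 87.266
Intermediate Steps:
f = 37621/455 (f = -⅘ + 107/((91/71)) = -⅘ + 107/((91*(1/71))) = -⅘ + 107/(91/71) = -⅘ + 107*(71/91) = -⅘ + 7597/91 = 37621/455 ≈ 82.683)
Z(y) = √(1 + y) (Z(y) = √(y + 1) = √(1 + y))
f + Z(20) = 37621/455 + √(1 + 20) = 37621/455 + √21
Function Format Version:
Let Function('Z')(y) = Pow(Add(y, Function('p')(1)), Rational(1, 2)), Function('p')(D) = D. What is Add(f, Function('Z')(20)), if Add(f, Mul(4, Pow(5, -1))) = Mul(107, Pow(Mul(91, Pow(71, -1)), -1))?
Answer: Add(Rational(37621, 455), Pow(21, Rational(1, 2))) ≈ 87.266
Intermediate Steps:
f = Rational(37621, 455) (f = Add(Rational(-4, 5), Mul(107, Pow(Mul(91, Pow(71, -1)), -1))) = Add(Rational(-4, 5), Mul(107, Pow(Mul(91, Rational(1, 71)), -1))) = Add(Rational(-4, 5), Mul(107, Pow(Rational(91, 71), -1))) = Add(Rational(-4, 5), Mul(107, Rational(71, 91))) = Add(Rational(-4, 5), Rational(7597, 91)) = Rational(37621, 455) ≈ 82.683)
Function('Z')(y) = Pow(Add(1, y), Rational(1, 2)) (Function('Z')(y) = Pow(Add(y, 1), Rational(1, 2)) = Pow(Add(1, y), Rational(1, 2)))
Add(f, Function('Z')(20)) = Add(Rational(37621, 455), Pow(Add(1, 20), Rational(1, 2))) = Add(Rational(37621, 455), Pow(21, Rational(1, 2)))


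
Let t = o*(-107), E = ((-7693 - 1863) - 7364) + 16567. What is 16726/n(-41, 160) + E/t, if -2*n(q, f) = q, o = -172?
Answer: 615636135/754564 ≈ 815.88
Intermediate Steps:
E = -353 (E = (-9556 - 7364) + 16567 = -16920 + 16567 = -353)
n(q, f) = -q/2
t = 18404 (t = -172*(-107) = 18404)
16726/n(-41, 160) + E/t = 16726/((-½*(-41))) - 353/18404 = 16726/(41/2) - 353*1/18404 = 16726*(2/41) - 353/18404 = 33452/41 - 353/18404 = 615636135/754564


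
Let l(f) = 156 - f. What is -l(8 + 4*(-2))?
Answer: -156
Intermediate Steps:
-l(8 + 4*(-2)) = -(156 - (8 + 4*(-2))) = -(156 - (8 - 8)) = -(156 - 1*0) = -(156 + 0) = -1*156 = -156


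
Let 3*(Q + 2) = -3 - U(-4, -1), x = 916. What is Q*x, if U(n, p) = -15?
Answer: 1832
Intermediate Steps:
Q = 2 (Q = -2 + (-3 - 1*(-15))/3 = -2 + (-3 + 15)/3 = -2 + (⅓)*12 = -2 + 4 = 2)
Q*x = 2*916 = 1832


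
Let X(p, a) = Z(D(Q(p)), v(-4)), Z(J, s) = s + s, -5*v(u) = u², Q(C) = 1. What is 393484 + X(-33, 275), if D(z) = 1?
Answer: 1967388/5 ≈ 3.9348e+5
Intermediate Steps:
v(u) = -u²/5
Z(J, s) = 2*s
X(p, a) = -32/5 (X(p, a) = 2*(-⅕*(-4)²) = 2*(-⅕*16) = 2*(-16/5) = -32/5)
393484 + X(-33, 275) = 393484 - 32/5 = 1967388/5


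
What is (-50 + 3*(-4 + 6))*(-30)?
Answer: 1320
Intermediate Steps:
(-50 + 3*(-4 + 6))*(-30) = (-50 + 3*2)*(-30) = (-50 + 6)*(-30) = -44*(-30) = 1320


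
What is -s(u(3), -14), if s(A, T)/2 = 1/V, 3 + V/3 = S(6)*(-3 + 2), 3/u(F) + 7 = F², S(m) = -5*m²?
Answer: -2/531 ≈ -0.0037665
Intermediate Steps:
u(F) = 3/(-7 + F²)
V = 531 (V = -9 + 3*((-5*6²)*(-3 + 2)) = -9 + 3*(-5*36*(-1)) = -9 + 3*(-180*(-1)) = -9 + 3*180 = -9 + 540 = 531)
s(A, T) = 2/531
-s(u(3), -14) = -1*2/531 = -2/531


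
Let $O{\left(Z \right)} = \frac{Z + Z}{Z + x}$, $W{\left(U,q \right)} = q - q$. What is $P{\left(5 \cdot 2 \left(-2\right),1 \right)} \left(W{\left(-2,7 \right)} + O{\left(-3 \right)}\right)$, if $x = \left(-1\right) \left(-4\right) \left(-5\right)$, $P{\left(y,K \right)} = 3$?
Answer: $\frac{18}{23} \approx 0.78261$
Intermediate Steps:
$x = -20$ ($x = 4 \left(-5\right) = -20$)
$W{\left(U,q \right)} = 0$
$O{\left(Z \right)} = \frac{2 Z}{-20 + Z}$ ($O{\left(Z \right)} = \frac{Z + Z}{Z - 20} = \frac{2 Z}{-20 + Z}$)
$P{\left(5 \cdot 2 \left(-2\right),1 \right)} \left(W{\left(-2,7 \right)} + O{\left(-3 \right)}\right) = 3 \left(0 + 2 \left(-3\right) \frac{1}{-20 - 3}\right) = 3 \left(0 + 2 \left(-3\right) \frac{1}{-23}\right) = 3 \left(0 + 2 \left(-3\right) \left(- \frac{1}{23}\right)\right) = 3 \left(0 + \frac{6}{23}\right) = 3 \cdot \frac{6}{23} = \frac{18}{23}$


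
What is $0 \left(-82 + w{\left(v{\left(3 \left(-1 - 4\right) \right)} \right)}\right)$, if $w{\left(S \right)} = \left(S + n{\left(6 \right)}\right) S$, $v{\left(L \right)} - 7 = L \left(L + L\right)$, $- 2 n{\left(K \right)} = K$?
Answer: $0$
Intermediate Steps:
$n{\left(K \right)} = - \frac{K}{2}$
$v{\left(L \right)} = 7 + 2 L^{2}$ ($v{\left(L \right)} = 7 + L \left(L + L\right) = 7 + L 2 L = 7 + 2 L^{2}$)
$w{\left(S \right)} = S \left(-3 + S\right)$ ($w{\left(S \right)} = \left(S - 3\right) S = \left(-3 + S\right) S = S \left(-3 + S\right)$)
$0 \left(-82 + w{\left(v{\left(3 \left(-1 - 4\right) \right)} \right)}\right) = 0 \left(-82 + \left(7 + 2 \left(3 \left(-1 - 4\right)\right)^{2}\right) \left(-3 + \left(7 + 2 \left(3 \left(-1 - 4\right)\right)^{2}\right)\right)\right) = 0 \left(-82 + \left(7 + 2 \left(3 \left(-5\right)\right)^{2}\right) \left(-3 + \left(7 + 2 \left(3 \left(-5\right)\right)^{2}\right)\right)\right) = 0 \left(-82 + \left(7 + 2 \left(-15\right)^{2}\right) \left(-3 + \left(7 + 2 \left(-15\right)^{2}\right)\right)\right) = 0 \left(-82 + \left(7 + 2 \cdot 225\right) \left(-3 + \left(7 + 2 \cdot 225\right)\right)\right) = 0 \left(-82 + \left(7 + 450\right) \left(-3 + \left(7 + 450\right)\right)\right) = 0 \left(-82 + 457 \left(-3 + 457\right)\right) = 0 \left(-82 + 457 \cdot 454\right) = 0 \left(-82 + 207478\right) = 0 \cdot 207396 = 0$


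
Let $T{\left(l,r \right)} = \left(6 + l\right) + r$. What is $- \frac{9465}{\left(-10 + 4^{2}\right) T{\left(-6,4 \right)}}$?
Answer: $- \frac{3155}{8} \approx -394.38$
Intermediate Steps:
$T{\left(l,r \right)} = 6 + l + r$
$- \frac{9465}{\left(-10 + 4^{2}\right) T{\left(-6,4 \right)}} = - \frac{9465}{\left(-10 + 4^{2}\right) \left(6 - 6 + 4\right)} = - \frac{9465}{\left(-10 + 16\right) 4} = - \frac{9465}{6 \cdot 4} = - \frac{9465}{24} = \left(-9465\right) \frac{1}{24} = - \frac{3155}{8}$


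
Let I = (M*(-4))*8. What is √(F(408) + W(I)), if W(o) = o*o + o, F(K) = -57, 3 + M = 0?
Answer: √9255 ≈ 96.203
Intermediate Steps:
M = -3 (M = -3 + 0 = -3)
I = 96 (I = -3*(-4)*8 = 12*8 = 96)
W(o) = o + o² (W(o) = o² + o = o + o²)
√(F(408) + W(I)) = √(-57 + 96*(1 + 96)) = √(-57 + 96*97) = √(-57 + 9312) = √9255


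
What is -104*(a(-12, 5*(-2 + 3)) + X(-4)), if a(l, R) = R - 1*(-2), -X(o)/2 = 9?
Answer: 1144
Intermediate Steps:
X(o) = -18 (X(o) = -2*9 = -18)
a(l, R) = 2 + R (a(l, R) = R + 2 = 2 + R)
-104*(a(-12, 5*(-2 + 3)) + X(-4)) = -104*((2 + 5*(-2 + 3)) - 18) = -104*((2 + 5*1) - 18) = -104*((2 + 5) - 18) = -104*(7 - 18) = -104*(-11) = 1144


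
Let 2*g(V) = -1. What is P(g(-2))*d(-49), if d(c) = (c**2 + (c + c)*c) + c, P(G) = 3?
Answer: 21462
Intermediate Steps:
g(V) = -1/2 (g(V) = (1/2)*(-1) = -1/2)
d(c) = c + 3*c**2 (d(c) = (c**2 + (2*c)*c) + c = (c**2 + 2*c**2) + c = 3*c**2 + c = c + 3*c**2)
P(g(-2))*d(-49) = 3*(-49*(1 + 3*(-49))) = 3*(-49*(1 - 147)) = 3*(-49*(-146)) = 3*7154 = 21462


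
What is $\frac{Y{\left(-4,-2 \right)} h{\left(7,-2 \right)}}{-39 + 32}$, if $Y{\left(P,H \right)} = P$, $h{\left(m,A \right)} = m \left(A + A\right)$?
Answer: $-16$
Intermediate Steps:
$h{\left(m,A \right)} = 2 A m$ ($h{\left(m,A \right)} = m 2 A = 2 A m$)
$\frac{Y{\left(-4,-2 \right)} h{\left(7,-2 \right)}}{-39 + 32} = \frac{\left(-4\right) 2 \left(-2\right) 7}{-39 + 32} = \frac{\left(-4\right) \left(-28\right)}{-7} = 112 \left(- \frac{1}{7}\right) = -16$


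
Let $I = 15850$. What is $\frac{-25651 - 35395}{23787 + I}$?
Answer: $- \frac{61046}{39637} \approx -1.5401$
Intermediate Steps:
$\frac{-25651 - 35395}{23787 + I} = \frac{-25651 - 35395}{23787 + 15850} = - \frac{61046}{39637}$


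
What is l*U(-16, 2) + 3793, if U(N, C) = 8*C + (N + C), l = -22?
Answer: 3749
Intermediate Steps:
U(N, C) = N + 9*C (U(N, C) = 8*C + (C + N) = N + 9*C)
l*U(-16, 2) + 3793 = -22*(-16 + 9*2) + 3793 = -22*(-16 + 18) + 3793 = -22*2 + 3793 = -44 + 3793 = 3749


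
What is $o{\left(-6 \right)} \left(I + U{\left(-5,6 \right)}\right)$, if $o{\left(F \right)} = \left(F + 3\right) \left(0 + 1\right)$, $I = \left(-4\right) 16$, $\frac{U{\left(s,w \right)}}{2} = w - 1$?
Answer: $162$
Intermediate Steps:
$U{\left(s,w \right)} = -2 + 2 w$ ($U{\left(s,w \right)} = 2 \left(w - 1\right) = 2 \left(-1 + w\right) = -2 + 2 w$)
$I = -64$
$o{\left(F \right)} = 3 + F$ ($o{\left(F \right)} = \left(3 + F\right) 1 = 3 + F$)
$o{\left(-6 \right)} \left(I + U{\left(-5,6 \right)}\right) = \left(3 - 6\right) \left(-64 + \left(-2 + 2 \cdot 6\right)\right) = - 3 \left(-64 + \left(-2 + 12\right)\right) = - 3 \left(-64 + 10\right) = \left(-3\right) \left(-54\right) = 162$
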